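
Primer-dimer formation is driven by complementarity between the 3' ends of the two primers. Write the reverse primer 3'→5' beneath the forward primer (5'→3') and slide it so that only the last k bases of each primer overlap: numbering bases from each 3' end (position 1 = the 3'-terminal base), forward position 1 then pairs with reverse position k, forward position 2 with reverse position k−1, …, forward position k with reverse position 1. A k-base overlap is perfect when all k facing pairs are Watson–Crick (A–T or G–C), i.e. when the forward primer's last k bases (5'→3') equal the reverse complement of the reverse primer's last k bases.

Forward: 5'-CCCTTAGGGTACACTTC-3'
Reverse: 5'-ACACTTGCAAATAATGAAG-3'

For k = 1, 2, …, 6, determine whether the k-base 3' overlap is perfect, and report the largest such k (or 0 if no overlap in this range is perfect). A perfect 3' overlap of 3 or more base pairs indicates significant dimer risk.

Longest perfect overlap: 4 complementary base pairs; significant dimer risk (threshold 3).

Last 6 bases (5'→3') — forward …CACTTC, reverse …ATGAAG.
Reverse complement of the reverse primer's last 6 bases: CTTCAT; its first k bases are the reverse complement of the reverse primer's last k bases, so a perfect k-base overlap needs the forward primer's last k bases to equal them.
Comparing (forward last k vs required): k=1: C vs C ✓; k=2: TC vs CT ✗; k=3: TTC vs CTT ✗; k=4: CTTC vs CTTC ✓; k=5: ACTTC vs CTTCA ✗; k=6: CACTTC vs CTTCAT ✗.
Perfect overlaps at k = 1, 4; the largest is 4.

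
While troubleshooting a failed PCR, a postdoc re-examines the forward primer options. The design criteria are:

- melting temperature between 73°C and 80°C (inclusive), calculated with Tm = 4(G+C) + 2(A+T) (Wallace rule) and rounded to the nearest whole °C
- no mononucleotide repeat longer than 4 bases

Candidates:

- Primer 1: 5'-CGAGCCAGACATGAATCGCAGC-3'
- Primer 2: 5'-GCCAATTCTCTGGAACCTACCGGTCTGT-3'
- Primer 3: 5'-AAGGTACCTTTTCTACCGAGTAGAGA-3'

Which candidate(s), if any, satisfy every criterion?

Primer 1 (22 nt, A=7 T=2 G=6 C=7): Tm = 2·9 + 4·13 = 70°C, outside 73–80°C ✗; longest run = 2 ✓ — fails.
Primer 2 (28 nt, A=5 T=8 G=6 C=9): Tm = 2·13 + 4·15 = 86°C, outside 73–80°C ✗; longest run = 2 ✓ — fails.
Primer 3 (26 nt, A=8 T=7 G=6 C=5): Tm = 2·15 + 4·11 = 74°C ✓; longest run = 4 ✓ — passes.

Primer 3 only.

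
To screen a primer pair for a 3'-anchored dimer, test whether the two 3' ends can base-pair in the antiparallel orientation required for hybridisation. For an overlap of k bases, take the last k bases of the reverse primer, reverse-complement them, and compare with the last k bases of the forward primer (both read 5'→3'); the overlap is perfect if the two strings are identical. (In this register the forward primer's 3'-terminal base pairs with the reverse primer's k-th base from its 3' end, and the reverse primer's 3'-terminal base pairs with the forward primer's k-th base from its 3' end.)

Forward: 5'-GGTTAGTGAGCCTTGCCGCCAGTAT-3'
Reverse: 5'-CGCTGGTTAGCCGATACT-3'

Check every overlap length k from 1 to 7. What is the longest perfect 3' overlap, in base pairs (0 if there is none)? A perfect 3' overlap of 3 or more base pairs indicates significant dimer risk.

Longest perfect overlap: 5 complementary base pairs; significant dimer risk (threshold 3).

Last 7 bases (5'→3') — forward …CCAGTAT, reverse …CGATACT.
Reverse complement of the reverse primer's last 7 bases: AGTATCG; its first k bases are the reverse complement of the reverse primer's last k bases, so a perfect k-base overlap needs the forward primer's last k bases to equal them.
Comparing (forward last k vs required): k=1: T vs A ✗; k=2: AT vs AG ✗; k=3: TAT vs AGT ✗; k=4: GTAT vs AGTA ✗; k=5: AGTAT vs AGTAT ✓; k=6: CAGTAT vs AGTATC ✗; k=7: CCAGTAT vs AGTATCG ✗.
Only k = 5 is perfect, so the longest perfect 3' overlap is 5.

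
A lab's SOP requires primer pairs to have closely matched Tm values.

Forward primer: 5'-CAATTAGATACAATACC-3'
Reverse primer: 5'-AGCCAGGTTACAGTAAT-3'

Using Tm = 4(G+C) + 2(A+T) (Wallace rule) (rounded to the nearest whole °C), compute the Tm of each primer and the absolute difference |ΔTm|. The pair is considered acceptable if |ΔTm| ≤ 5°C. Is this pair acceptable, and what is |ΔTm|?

Forward: A=8 T=4 G=1 C=4 → Tm = 2·12 + 4·5 = 44°C.
Reverse: A=6 T=4 G=4 C=3 → Tm = 2·10 + 4·7 = 48°C.
|ΔTm| = |44 − 48| = 4°C, ≤ 5°C.

|ΔTm| = 4°C; the pair is acceptable.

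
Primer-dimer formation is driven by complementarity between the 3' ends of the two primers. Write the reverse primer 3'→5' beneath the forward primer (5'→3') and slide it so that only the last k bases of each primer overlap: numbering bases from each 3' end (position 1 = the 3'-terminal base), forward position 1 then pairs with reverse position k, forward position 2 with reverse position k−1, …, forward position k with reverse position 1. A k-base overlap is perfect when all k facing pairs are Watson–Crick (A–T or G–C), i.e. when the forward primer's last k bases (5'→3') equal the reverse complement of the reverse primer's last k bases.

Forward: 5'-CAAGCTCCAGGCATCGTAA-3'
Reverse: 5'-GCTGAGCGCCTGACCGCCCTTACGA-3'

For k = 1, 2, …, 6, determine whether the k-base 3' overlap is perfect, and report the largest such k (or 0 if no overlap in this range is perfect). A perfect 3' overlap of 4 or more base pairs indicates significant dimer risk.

Longest perfect overlap: 6 complementary base pairs; significant dimer risk (threshold 4).

Last 6 bases (5'→3') — forward …TCGTAA, reverse …TTACGA.
Reverse complement of the reverse primer's last 6 bases: TCGTAA; its first k bases are the reverse complement of the reverse primer's last k bases, so a perfect k-base overlap needs the forward primer's last k bases to equal them.
Comparing (forward last k vs required): k=1: A vs T ✗; k=2: AA vs TC ✗; k=3: TAA vs TCG ✗; k=4: GTAA vs TCGT ✗; k=5: CGTAA vs TCGTA ✗; k=6: TCGTAA vs TCGTAA ✓.
Only k = 6 is perfect, so the longest perfect 3' overlap is 6.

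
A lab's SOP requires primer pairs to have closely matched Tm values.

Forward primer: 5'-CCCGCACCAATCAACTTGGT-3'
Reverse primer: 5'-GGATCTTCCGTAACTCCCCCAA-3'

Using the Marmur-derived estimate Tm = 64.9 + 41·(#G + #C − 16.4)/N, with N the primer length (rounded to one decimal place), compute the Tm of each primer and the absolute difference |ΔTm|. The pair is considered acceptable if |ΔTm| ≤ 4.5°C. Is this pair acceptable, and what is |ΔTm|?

Forward: G+C = 11, N = 20 → Tm = 64.9 + 41·(11 − 16.4)/20 = 53.8°C.
Reverse: G+C = 12, N = 22 → Tm = 64.9 + 41·(12 − 16.4)/22 = 56.7°C.
|ΔTm| = |53.8 − 56.7| = 2.9°C, ≤ 4.5°C.

|ΔTm| = 2.9°C; the pair is acceptable.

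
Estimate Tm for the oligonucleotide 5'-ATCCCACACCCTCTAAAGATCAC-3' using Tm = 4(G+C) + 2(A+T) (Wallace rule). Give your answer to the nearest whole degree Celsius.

Base counts: A=8, T=4, G=1, C=10 (length 23).
Tm = 2·(8+4) + 4·(1+10) = 2·12 + 4·11 = 24 + 44 = 68°C.

68°C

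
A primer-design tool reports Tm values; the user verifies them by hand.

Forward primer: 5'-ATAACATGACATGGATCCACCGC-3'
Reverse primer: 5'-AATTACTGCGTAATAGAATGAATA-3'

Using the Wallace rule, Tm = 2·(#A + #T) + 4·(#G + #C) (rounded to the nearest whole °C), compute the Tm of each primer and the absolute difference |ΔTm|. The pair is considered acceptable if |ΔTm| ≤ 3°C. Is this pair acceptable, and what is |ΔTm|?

|ΔTm| = 8°C; the pair is not acceptable.

Forward: A=8 T=4 G=4 C=7 → Tm = 2·12 + 4·11 = 68°C.
Reverse: A=11 T=7 G=4 C=2 → Tm = 2·18 + 4·6 = 60°C.
|ΔTm| = |68 − 60| = 8°C, > 3°C.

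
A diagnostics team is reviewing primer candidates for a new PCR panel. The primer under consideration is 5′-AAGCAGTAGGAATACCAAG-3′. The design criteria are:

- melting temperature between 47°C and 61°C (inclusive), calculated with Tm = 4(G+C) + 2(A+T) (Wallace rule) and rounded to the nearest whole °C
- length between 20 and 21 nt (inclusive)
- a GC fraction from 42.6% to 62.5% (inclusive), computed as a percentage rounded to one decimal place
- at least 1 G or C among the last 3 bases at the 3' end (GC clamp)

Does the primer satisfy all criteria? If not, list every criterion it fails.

Base counts: A=9, T=2, G=5, C=3 (length 19).
Tm: Tm = 2·11 + 4·8 = 54°C ✓
length: length 19, outside 20–21 ✗
GC content: GC 8/19 = 42.1%, outside 42.6–62.5% ✗
GC clamp: 3' end AAG has 1 G/C ✓

Fails: length, GC content.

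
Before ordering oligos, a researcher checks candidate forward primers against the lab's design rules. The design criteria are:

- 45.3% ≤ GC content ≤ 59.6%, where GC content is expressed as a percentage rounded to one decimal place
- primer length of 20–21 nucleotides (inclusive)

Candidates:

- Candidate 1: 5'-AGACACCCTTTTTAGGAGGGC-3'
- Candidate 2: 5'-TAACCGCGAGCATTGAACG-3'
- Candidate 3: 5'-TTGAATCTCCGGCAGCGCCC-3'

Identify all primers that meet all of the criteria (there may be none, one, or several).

Candidate 1 only.

Candidate 1 (21 nt, A=5 T=5 G=6 C=5): GC 11/21 = 52.4% ✓; length 21 ✓ — passes.
Candidate 2 (19 nt, A=6 T=3 G=5 C=5): GC 10/19 = 52.6% ✓; length 19, outside 20–21 ✗ — fails.
Candidate 3 (20 nt, A=3 T=4 G=5 C=8): GC 13/20 = 65.0%, outside 45.3–59.6% ✗; length 20 ✓ — fails.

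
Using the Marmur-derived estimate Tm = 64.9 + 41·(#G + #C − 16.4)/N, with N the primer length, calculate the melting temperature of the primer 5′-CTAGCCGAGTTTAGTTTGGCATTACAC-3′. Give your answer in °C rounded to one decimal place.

58.2°C

Base counts: A=6, T=9, G=6, C=6; G+C = 12, N = 27.
Tm = 64.9 + 41·(12 − 16.4)/27 = 64.9 + -180.40/27 = 58.2°C.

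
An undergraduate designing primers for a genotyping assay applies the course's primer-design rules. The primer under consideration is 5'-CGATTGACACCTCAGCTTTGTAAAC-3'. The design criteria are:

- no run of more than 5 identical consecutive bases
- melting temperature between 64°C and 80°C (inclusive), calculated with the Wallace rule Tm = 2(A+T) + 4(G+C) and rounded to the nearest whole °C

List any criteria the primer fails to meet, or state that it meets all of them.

Meets all criteria.

Base counts: A=7, T=7, G=4, C=7 (length 25).
homopolymer run: longest run = 3 ✓
Tm: Tm = 2·14 + 4·11 = 72°C ✓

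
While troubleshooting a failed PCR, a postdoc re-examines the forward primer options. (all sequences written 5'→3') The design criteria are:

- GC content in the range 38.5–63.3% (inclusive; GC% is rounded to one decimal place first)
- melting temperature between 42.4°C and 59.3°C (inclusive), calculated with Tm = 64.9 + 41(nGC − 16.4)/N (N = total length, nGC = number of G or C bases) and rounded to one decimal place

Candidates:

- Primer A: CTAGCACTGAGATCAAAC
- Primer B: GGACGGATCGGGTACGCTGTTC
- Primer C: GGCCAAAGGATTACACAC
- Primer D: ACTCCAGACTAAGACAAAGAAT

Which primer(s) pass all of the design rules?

Primer A (18 nt, A=7 T=3 G=3 C=5): GC 8/18 = 44.4% ✓; Tm = 64.9 + 41·(8 − 16.4)/18 = 45.8°C ✓ — passes.
Primer B (22 nt, A=3 T=5 G=9 C=5): GC 14/22 = 63.6%, outside 38.5–63.3% ✗; Tm = 64.9 + 41·(14 − 16.4)/22 = 60.4°C, outside 42.4–59.3°C ✗ — fails.
Primer C (18 nt, A=7 T=2 G=4 C=5): GC 9/18 = 50.0% ✓; Tm = 64.9 + 41·(9 − 16.4)/18 = 48.0°C ✓ — passes.
Primer D (22 nt, A=11 T=3 G=3 C=5): GC 8/22 = 36.4%, outside 38.5–63.3% ✗; Tm = 64.9 + 41·(8 − 16.4)/22 = 49.2°C ✓ — fails.

Primer A and Primer C.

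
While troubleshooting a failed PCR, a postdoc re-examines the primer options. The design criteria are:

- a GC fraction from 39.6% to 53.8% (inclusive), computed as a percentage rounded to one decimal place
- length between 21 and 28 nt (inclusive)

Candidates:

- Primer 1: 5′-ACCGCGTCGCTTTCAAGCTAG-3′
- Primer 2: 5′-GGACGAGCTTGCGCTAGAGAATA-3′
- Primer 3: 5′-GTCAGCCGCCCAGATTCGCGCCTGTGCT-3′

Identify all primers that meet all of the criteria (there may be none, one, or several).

Primer 2 only.

Primer 1 (21 nt, A=4 T=5 G=5 C=7): GC 12/21 = 57.1%, outside 39.6–53.8% ✗; length 21 ✓ — fails.
Primer 2 (23 nt, A=7 T=4 G=8 C=4): GC 12/23 = 52.2% ✓; length 23 ✓ — passes.
Primer 3 (28 nt, A=3 T=6 G=8 C=11): GC 19/28 = 67.9%, outside 39.6–53.8% ✗; length 28 ✓ — fails.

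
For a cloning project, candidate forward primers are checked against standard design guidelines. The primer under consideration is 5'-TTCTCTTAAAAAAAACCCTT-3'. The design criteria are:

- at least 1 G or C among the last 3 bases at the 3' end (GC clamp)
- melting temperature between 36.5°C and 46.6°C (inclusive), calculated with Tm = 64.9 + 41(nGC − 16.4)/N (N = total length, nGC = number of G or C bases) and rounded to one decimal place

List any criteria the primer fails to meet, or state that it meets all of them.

Meets all criteria.

Base counts: A=8, T=7, G=0, C=5 (length 20).
GC clamp: 3' end CTT has 1 G/C ✓
Tm: Tm = 64.9 + 41·(5 − 16.4)/20 = 41.5°C ✓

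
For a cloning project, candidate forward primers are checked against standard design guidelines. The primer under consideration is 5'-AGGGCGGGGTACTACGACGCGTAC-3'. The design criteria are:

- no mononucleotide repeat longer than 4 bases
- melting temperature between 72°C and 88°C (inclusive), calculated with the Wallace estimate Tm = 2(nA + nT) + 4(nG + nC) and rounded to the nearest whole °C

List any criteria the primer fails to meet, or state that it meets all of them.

Base counts: A=5, T=3, G=10, C=6 (length 24).
homopolymer run: longest run = 4 ✓
Tm: Tm = 2·8 + 4·16 = 80°C ✓

Meets all criteria.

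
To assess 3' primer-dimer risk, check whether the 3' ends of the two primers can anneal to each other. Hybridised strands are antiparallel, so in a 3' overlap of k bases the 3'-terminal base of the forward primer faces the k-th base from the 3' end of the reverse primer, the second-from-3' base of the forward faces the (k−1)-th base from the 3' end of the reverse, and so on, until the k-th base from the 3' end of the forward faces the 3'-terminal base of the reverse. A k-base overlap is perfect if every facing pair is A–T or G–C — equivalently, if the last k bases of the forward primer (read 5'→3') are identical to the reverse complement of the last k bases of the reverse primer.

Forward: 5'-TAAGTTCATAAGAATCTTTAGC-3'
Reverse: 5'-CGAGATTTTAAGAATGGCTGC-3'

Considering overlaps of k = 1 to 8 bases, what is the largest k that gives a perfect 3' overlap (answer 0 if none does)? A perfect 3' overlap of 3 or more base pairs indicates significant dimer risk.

Longest perfect overlap: 2 complementary base pairs; below the dimer-risk threshold (threshold 3).

Last 8 bases (5'→3') — forward …TCTTTAGC, reverse …ATGGCTGC.
Reverse complement of the reverse primer's last 8 bases: GCAGCCAT; its first k bases are the reverse complement of the reverse primer's last k bases, so a perfect k-base overlap needs the forward primer's last k bases to equal them.
Comparing (forward last k vs required): k=1: C vs G ✗; k=2: GC vs GC ✓; k=3: AGC vs GCA ✗; k=4: TAGC vs GCAG ✗; k=5: TTAGC vs GCAGC ✗; k=6: TTTAGC vs GCAGCC ✗; k=7: CTTTAGC vs GCAGCCA ✗; k=8: TCTTTAGC vs GCAGCCAT ✗.
Only k = 2 is perfect, so the longest perfect 3' overlap is 2.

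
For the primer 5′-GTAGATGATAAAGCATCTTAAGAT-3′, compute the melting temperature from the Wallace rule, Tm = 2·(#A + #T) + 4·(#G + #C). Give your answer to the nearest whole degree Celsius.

Base counts: A=10, T=7, G=5, C=2 (length 24).
Tm = 2·(10+7) + 4·(5+2) = 2·17 + 4·7 = 34 + 28 = 62°C.

62°C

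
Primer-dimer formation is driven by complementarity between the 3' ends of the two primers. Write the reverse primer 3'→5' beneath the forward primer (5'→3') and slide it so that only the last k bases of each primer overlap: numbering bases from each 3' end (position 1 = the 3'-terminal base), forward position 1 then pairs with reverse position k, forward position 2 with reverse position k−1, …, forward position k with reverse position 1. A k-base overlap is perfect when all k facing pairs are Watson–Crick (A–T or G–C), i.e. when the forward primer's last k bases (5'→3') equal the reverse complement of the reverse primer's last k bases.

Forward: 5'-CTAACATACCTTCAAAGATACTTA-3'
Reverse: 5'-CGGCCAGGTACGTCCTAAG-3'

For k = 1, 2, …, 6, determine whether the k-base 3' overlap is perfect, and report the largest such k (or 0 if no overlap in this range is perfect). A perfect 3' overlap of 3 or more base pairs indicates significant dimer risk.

Longest perfect overlap: 4 complementary base pairs; significant dimer risk (threshold 3).

Last 6 bases (5'→3') — forward …TACTTA, reverse …CCTAAG.
Reverse complement of the reverse primer's last 6 bases: CTTAGG; its first k bases are the reverse complement of the reverse primer's last k bases, so a perfect k-base overlap needs the forward primer's last k bases to equal them.
Comparing (forward last k vs required): k=1: A vs C ✗; k=2: TA vs CT ✗; k=3: TTA vs CTT ✗; k=4: CTTA vs CTTA ✓; k=5: ACTTA vs CTTAG ✗; k=6: TACTTA vs CTTAGG ✗.
Only k = 4 is perfect, so the longest perfect 3' overlap is 4.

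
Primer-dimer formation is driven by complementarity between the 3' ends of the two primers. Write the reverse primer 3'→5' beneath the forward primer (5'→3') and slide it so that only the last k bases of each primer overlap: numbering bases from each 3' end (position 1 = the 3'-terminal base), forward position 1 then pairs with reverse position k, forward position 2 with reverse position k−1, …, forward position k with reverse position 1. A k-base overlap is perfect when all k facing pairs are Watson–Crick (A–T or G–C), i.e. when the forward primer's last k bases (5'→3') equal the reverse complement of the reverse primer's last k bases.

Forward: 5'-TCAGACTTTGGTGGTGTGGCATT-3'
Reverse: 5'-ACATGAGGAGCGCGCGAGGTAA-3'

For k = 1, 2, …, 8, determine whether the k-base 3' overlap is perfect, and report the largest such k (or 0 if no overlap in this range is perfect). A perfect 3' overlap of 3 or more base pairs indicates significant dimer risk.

Longest perfect overlap: 2 complementary base pairs; below the dimer-risk threshold (threshold 3).

Last 8 bases (5'→3') — forward …GTGGCATT, reverse …CGAGGTAA.
Reverse complement of the reverse primer's last 8 bases: TTACCTCG; its first k bases are the reverse complement of the reverse primer's last k bases, so a perfect k-base overlap needs the forward primer's last k bases to equal them.
Comparing (forward last k vs required): k=1: T vs T ✓; k=2: TT vs TT ✓; k=3: ATT vs TTA ✗; k=4: CATT vs TTAC ✗; k=5: GCATT vs TTACC ✗; k=6: GGCATT vs TTACCT ✗; k=7: TGGCATT vs TTACCTC ✗; k=8: GTGGCATT vs TTACCTCG ✗.
Perfect overlaps at k = 1, 2; the largest is 2.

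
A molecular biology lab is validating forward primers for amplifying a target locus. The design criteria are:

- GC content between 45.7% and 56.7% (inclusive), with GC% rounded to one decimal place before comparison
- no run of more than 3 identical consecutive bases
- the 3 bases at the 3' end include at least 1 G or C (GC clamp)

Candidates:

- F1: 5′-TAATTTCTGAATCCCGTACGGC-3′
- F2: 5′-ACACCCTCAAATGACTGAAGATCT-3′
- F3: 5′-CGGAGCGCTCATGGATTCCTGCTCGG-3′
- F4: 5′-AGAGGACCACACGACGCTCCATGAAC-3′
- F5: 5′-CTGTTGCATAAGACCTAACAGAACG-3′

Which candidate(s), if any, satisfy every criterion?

None of the candidates satisfy all criteria.

F1 (22 nt, A=5 T=7 G=4 C=6): GC 10/22 = 45.5%, outside 45.7–56.7% ✗; longest run = 3 ✓; 3' end GGC has 3 G/C ✓ — fails.
F2 (24 nt, A=9 T=5 G=3 C=7): GC 10/24 = 41.7%, outside 45.7–56.7% ✗; longest run = 3 ✓; 3' end TCT has 1 G/C ✓ — fails.
F3 (26 nt, A=3 T=6 G=9 C=8): GC 17/26 = 65.4%, outside 45.7–56.7% ✗; longest run = 2 ✓; 3' end CGG has 3 G/C ✓ — fails.
F4 (26 nt, A=9 T=2 G=6 C=9): GC 15/26 = 57.7%, outside 45.7–56.7% ✗; longest run = 2 ✓; 3' end AAC has 1 G/C ✓ — fails.
F5 (25 nt, A=9 T=5 G=5 C=6): GC 11/25 = 44.0%, outside 45.7–56.7% ✗; longest run = 2 ✓; 3' end ACG has 2 G/C ✓ — fails.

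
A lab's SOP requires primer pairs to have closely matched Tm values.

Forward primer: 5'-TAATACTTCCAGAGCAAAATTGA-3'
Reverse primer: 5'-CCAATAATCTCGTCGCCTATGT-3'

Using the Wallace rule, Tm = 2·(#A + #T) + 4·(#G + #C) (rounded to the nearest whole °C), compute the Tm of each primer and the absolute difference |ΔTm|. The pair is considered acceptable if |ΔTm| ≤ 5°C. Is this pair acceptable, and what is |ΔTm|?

|ΔTm| = 4°C; the pair is acceptable.

Forward: A=10 T=6 G=3 C=4 → Tm = 2·16 + 4·7 = 60°C.
Reverse: A=5 T=7 G=3 C=7 → Tm = 2·12 + 4·10 = 64°C.
|ΔTm| = |60 − 64| = 4°C, ≤ 5°C.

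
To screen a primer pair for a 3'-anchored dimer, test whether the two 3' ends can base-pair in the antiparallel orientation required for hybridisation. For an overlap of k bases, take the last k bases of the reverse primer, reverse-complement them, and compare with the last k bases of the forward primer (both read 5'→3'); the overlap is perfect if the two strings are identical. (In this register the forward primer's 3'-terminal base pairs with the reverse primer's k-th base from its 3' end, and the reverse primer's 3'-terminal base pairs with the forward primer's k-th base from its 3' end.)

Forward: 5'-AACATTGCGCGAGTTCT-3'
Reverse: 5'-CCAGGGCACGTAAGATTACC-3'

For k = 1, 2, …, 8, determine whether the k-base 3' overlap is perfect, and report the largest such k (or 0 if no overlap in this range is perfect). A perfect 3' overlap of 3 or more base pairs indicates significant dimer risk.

Longest perfect overlap: 0 complementary base pairs; below the dimer-risk threshold (threshold 3).

Last 8 bases (5'→3') — forward …CGAGTTCT, reverse …AGATTACC.
Reverse complement of the reverse primer's last 8 bases: GGTAATCT; its first k bases are the reverse complement of the reverse primer's last k bases, so a perfect k-base overlap needs the forward primer's last k bases to equal them.
Comparing (forward last k vs required): k=1: T vs G ✗; k=2: CT vs GG ✗; k=3: TCT vs GGT ✗; k=4: TTCT vs GGTA ✗; k=5: GTTCT vs GGTAA ✗; k=6: AGTTCT vs GGTAAT ✗; k=7: GAGTTCT vs GGTAATC ✗; k=8: CGAGTTCT vs GGTAATCT ✗.
No overlap length from 1 to 8 is perfect, so the longest perfect 3' overlap is 0.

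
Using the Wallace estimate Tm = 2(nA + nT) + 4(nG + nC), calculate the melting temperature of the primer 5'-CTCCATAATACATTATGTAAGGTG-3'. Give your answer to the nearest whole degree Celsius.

64°C

Base counts: A=8, T=8, G=4, C=4 (length 24).
Tm = 2·(8+8) + 4·(4+4) = 2·16 + 4·8 = 32 + 32 = 64°C.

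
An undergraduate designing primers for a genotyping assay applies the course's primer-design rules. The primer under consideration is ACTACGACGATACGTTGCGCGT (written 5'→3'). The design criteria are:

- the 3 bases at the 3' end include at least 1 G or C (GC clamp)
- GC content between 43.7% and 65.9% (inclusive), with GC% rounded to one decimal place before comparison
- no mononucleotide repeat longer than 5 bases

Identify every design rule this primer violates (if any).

Meets all criteria.

Base counts: A=5, T=5, G=6, C=6 (length 22).
GC clamp: 3' end CGT has 2 G/C ✓
GC content: GC 12/22 = 54.5% ✓
homopolymer run: longest run = 2 ✓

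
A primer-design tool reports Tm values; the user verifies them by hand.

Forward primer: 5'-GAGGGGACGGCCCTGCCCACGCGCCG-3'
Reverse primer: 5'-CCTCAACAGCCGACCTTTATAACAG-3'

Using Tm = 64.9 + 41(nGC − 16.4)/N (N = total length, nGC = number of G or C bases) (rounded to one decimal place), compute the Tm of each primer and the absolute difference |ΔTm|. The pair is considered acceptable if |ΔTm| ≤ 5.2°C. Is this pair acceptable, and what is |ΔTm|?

Forward: G+C = 22, N = 26 → Tm = 64.9 + 41·(22 − 16.4)/26 = 73.7°C.
Reverse: G+C = 12, N = 25 → Tm = 64.9 + 41·(12 − 16.4)/25 = 57.7°C.
|ΔTm| = |73.7 − 57.7| = 16.0°C, > 5.2°C.

|ΔTm| = 16.0°C; the pair is not acceptable.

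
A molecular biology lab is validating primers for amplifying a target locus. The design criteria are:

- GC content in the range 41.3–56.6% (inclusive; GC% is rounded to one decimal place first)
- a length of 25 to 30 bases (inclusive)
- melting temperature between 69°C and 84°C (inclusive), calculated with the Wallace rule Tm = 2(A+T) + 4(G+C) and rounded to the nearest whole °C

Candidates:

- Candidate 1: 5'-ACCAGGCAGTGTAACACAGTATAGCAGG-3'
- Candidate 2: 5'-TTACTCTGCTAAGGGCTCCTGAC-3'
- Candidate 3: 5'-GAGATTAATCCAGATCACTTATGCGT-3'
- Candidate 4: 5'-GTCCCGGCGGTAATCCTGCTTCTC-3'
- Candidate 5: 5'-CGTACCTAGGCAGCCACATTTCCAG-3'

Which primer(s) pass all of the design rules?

Candidate 1 (28 nt, A=10 T=4 G=8 C=6): GC 14/28 = 50.0% ✓; length 28 ✓; Tm = 2·14 + 4·14 = 84°C ✓ — passes.
Candidate 2 (23 nt, A=4 T=7 G=5 C=7): GC 12/23 = 52.2% ✓; length 23, outside 25–30 ✗; Tm = 2·11 + 4·12 = 70°C ✓ — fails.
Candidate 3 (26 nt, A=8 T=8 G=5 C=5): GC 10/26 = 38.5%, outside 41.3–56.6% ✗; length 26 ✓; Tm = 2·16 + 4·10 = 72°C ✓ — fails.
Candidate 4 (24 nt, A=2 T=7 G=6 C=9): GC 15/24 = 62.5%, outside 41.3–56.6% ✗; length 24, outside 25–30 ✗; Tm = 2·9 + 4·15 = 78°C ✓ — fails.
Candidate 5 (25 nt, A=6 T=5 G=5 C=9): GC 14/25 = 56.0% ✓; length 25 ✓; Tm = 2·11 + 4·14 = 78°C ✓ — passes.

Candidate 1 and Candidate 5.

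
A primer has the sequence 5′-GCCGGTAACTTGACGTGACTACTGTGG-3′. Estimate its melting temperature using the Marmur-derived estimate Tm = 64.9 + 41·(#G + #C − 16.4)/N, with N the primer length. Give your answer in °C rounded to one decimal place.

Base counts: A=5, T=7, G=9, C=6; G+C = 15, N = 27.
Tm = 64.9 + 41·(15 − 16.4)/27 = 64.9 + -57.40/27 = 62.8°C.

62.8°C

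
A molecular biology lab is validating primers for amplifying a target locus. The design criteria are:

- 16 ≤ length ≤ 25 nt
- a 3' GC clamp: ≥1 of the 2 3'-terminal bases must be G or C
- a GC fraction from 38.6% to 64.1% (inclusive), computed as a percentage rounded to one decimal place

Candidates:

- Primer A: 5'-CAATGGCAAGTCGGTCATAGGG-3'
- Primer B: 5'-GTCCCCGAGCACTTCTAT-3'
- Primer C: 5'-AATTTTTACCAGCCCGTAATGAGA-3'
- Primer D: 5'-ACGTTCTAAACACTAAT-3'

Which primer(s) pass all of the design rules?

Primer A (22 nt, A=6 T=4 G=8 C=4): length 22 ✓; 3' end GG has 2 G/C ✓; GC 12/22 = 54.5% ✓ — passes.
Primer B (18 nt, A=3 T=5 G=3 C=7): length 18 ✓; 3' end AT has 0 G/C, need ≥1 ✗; GC 10/18 = 55.6% ✓ — fails.
Primer C (24 nt, A=8 T=7 G=4 C=5): length 24 ✓; 3' end GA has 1 G/C ✓; GC 9/24 = 37.5%, outside 38.6–64.1% ✗ — fails.
Primer D (17 nt, A=7 T=5 G=1 C=4): length 17 ✓; 3' end AT has 0 G/C, need ≥1 ✗; GC 5/17 = 29.4%, outside 38.6–64.1% ✗ — fails.

Primer A only.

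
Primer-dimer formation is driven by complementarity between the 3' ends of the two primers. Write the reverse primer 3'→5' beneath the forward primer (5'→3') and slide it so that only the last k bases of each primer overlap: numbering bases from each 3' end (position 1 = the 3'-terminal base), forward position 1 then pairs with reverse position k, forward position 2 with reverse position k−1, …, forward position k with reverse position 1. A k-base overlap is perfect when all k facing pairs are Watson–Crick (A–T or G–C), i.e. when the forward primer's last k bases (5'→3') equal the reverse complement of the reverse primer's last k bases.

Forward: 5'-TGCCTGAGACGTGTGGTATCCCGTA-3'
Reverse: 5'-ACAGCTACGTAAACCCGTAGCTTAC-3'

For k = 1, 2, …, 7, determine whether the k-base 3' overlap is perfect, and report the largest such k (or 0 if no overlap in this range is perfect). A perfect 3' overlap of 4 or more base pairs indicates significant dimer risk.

Longest perfect overlap: 3 complementary base pairs; below the dimer-risk threshold (threshold 4).

Last 7 bases (5'→3') — forward …TCCCGTA, reverse …AGCTTAC.
Reverse complement of the reverse primer's last 7 bases: GTAAGCT; its first k bases are the reverse complement of the reverse primer's last k bases, so a perfect k-base overlap needs the forward primer's last k bases to equal them.
Comparing (forward last k vs required): k=1: A vs G ✗; k=2: TA vs GT ✗; k=3: GTA vs GTA ✓; k=4: CGTA vs GTAA ✗; k=5: CCGTA vs GTAAG ✗; k=6: CCCGTA vs GTAAGC ✗; k=7: TCCCGTA vs GTAAGCT ✗.
Only k = 3 is perfect, so the longest perfect 3' overlap is 3.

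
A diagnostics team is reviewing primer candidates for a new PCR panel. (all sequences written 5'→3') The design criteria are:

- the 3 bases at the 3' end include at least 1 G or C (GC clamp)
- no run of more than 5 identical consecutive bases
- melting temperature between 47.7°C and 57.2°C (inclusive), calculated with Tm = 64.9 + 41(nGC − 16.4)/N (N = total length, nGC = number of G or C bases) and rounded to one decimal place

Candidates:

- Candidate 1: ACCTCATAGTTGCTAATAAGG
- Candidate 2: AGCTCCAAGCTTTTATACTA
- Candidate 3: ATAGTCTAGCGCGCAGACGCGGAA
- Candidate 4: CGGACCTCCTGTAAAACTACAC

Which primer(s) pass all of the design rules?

Candidate 1 and Candidate 4.

Candidate 1 (21 nt, A=7 T=6 G=4 C=4): 3' end AGG has 2 G/C ✓; longest run = 2 ✓; Tm = 64.9 + 41·(8 − 16.4)/21 = 48.5°C ✓ — passes.
Candidate 2 (20 nt, A=6 T=7 G=2 C=5): 3' end CTA has 1 G/C ✓; longest run = 4 ✓; Tm = 64.9 + 41·(7 − 16.4)/20 = 45.6°C, outside 47.7–57.2°C ✗ — fails.
Candidate 3 (24 nt, A=7 T=3 G=8 C=6): 3' end GAA has 1 G/C ✓; longest run = 2 ✓; Tm = 64.9 + 41·(14 − 16.4)/24 = 60.8°C, outside 47.7–57.2°C ✗ — fails.
Candidate 4 (22 nt, A=7 T=4 G=3 C=8): 3' end CAC has 2 G/C ✓; longest run = 4 ✓; Tm = 64.9 + 41·(11 − 16.4)/22 = 54.8°C ✓ — passes.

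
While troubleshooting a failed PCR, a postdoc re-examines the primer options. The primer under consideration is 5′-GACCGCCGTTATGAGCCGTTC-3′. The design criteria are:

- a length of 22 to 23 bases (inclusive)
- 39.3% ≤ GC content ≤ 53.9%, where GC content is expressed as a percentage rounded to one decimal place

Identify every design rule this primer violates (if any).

Base counts: A=3, T=5, G=6, C=7 (length 21).
length: length 21, outside 22–23 ✗
GC content: GC 13/21 = 61.9%, outside 39.3–53.9% ✗

Fails: length, GC content.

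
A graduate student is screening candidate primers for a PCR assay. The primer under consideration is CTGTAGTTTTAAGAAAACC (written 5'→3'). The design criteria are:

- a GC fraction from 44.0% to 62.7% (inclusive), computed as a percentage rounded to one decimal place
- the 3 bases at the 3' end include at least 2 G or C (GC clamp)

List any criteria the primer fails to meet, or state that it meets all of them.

Base counts: A=7, T=6, G=3, C=3 (length 19).
GC content: GC 6/19 = 31.6%, outside 44.0–62.7% ✗
GC clamp: 3' end ACC has 2 G/C ✓

Fails: GC content.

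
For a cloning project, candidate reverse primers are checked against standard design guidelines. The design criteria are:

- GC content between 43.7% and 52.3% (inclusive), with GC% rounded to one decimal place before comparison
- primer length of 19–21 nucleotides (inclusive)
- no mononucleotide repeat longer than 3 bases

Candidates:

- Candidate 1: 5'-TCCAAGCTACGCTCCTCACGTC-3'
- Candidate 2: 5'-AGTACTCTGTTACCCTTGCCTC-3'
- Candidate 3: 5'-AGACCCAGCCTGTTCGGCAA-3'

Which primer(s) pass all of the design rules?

None of the candidates satisfy all criteria.

Candidate 1 (22 nt, A=4 T=5 G=3 C=10): GC 13/22 = 59.1%, outside 43.7–52.3% ✗; length 22, outside 19–21 ✗; longest run = 2 ✓ — fails.
Candidate 2 (22 nt, A=3 T=8 G=3 C=8): GC 11/22 = 50.0% ✓; length 22, outside 19–21 ✗; longest run = 3 ✓ — fails.
Candidate 3 (20 nt, A=5 T=3 G=5 C=7): GC 12/20 = 60.0%, outside 43.7–52.3% ✗; length 20 ✓; longest run = 3 ✓ — fails.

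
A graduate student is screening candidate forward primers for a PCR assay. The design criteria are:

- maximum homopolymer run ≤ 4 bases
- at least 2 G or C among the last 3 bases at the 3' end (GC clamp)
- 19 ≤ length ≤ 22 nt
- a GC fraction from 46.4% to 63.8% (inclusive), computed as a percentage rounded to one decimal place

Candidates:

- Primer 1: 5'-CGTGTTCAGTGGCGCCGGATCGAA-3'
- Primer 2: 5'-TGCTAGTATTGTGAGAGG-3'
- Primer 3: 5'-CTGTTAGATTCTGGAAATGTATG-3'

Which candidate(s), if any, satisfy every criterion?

None of the candidates satisfy all criteria.

Primer 1 (24 nt, A=4 T=5 G=9 C=6): longest run = 2 ✓; 3' end GAA has 1 G/C, need ≥2 ✗; length 24, outside 19–22 ✗; GC 15/24 = 62.5% ✓ — fails.
Primer 2 (18 nt, A=4 T=6 G=7 C=1): longest run = 2 ✓; 3' end AGG has 2 G/C ✓; length 18, outside 19–22 ✗; GC 8/18 = 44.4%, outside 46.4–63.8% ✗ — fails.
Primer 3 (23 nt, A=6 T=9 G=6 C=2): longest run = 3 ✓; 3' end ATG has 1 G/C, need ≥2 ✗; length 23, outside 19–22 ✗; GC 8/23 = 34.8%, outside 46.4–63.8% ✗ — fails.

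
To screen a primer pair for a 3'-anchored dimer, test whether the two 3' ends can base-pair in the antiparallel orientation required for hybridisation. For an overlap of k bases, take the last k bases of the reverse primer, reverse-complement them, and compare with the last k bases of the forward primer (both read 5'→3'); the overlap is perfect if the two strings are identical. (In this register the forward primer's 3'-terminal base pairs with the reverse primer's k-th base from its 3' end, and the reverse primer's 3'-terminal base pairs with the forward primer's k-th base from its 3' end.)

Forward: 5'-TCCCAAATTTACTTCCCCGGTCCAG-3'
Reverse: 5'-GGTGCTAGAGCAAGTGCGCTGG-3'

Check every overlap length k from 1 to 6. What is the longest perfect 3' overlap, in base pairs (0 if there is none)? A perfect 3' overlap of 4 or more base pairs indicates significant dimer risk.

Longest perfect overlap: 4 complementary base pairs; significant dimer risk (threshold 4).

Last 6 bases (5'→3') — forward …GTCCAG, reverse …CGCTGG.
Reverse complement of the reverse primer's last 6 bases: CCAGCG; its first k bases are the reverse complement of the reverse primer's last k bases, so a perfect k-base overlap needs the forward primer's last k bases to equal them.
Comparing (forward last k vs required): k=1: G vs C ✗; k=2: AG vs CC ✗; k=3: CAG vs CCA ✗; k=4: CCAG vs CCAG ✓; k=5: TCCAG vs CCAGC ✗; k=6: GTCCAG vs CCAGCG ✗.
Only k = 4 is perfect, so the longest perfect 3' overlap is 4.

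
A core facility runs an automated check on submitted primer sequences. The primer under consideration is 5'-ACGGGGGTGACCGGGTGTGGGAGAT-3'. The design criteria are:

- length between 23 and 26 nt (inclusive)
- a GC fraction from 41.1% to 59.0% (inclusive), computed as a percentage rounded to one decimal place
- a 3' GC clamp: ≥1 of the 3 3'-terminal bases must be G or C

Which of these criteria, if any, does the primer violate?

Fails: GC content.

Base counts: A=4, T=4, G=14, C=3 (length 25).
length: length 25 ✓
GC content: GC 17/25 = 68.0%, outside 41.1–59.0% ✗
GC clamp: 3' end GAT has 1 G/C ✓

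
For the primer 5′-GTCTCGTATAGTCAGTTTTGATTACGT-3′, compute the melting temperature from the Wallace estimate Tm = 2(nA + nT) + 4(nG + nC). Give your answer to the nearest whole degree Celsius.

Base counts: A=5, T=12, G=6, C=4 (length 27).
Tm = 2·(5+12) + 4·(6+4) = 2·17 + 4·10 = 34 + 40 = 74°C.

74°C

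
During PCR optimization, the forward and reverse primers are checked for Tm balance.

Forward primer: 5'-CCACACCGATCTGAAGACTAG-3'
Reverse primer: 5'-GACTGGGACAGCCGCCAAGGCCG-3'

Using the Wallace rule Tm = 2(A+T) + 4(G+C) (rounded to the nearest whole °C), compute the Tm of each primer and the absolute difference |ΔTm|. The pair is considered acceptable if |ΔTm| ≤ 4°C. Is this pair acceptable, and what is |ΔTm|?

|ΔTm| = 16°C; the pair is not acceptable.

Forward: A=7 T=3 G=4 C=7 → Tm = 2·10 + 4·11 = 64°C.
Reverse: A=5 T=1 G=9 C=8 → Tm = 2·6 + 4·17 = 80°C.
|ΔTm| = |64 − 80| = 16°C, > 4°C.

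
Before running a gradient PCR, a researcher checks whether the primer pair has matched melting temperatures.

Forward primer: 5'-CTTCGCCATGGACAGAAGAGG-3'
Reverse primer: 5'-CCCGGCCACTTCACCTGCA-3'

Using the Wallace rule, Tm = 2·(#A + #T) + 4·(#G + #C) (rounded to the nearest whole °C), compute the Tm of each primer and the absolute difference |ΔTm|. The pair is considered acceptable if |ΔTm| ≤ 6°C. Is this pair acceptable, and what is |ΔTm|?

|ΔTm| = 2°C; the pair is acceptable.

Forward: A=6 T=3 G=7 C=5 → Tm = 2·9 + 4·12 = 66°C.
Reverse: A=3 T=3 G=3 C=10 → Tm = 2·6 + 4·13 = 64°C.
|ΔTm| = |66 − 64| = 2°C, ≤ 6°C.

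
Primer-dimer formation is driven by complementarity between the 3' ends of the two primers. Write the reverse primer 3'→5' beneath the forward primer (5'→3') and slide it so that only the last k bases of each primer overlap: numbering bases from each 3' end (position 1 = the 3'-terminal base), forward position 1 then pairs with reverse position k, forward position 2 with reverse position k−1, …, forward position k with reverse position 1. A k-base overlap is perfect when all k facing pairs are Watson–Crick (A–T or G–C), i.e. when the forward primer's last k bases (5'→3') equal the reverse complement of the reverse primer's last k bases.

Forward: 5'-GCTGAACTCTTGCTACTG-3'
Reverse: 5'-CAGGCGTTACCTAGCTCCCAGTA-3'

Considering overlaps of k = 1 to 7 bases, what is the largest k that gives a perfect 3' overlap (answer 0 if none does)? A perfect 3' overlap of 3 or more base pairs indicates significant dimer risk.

Longest perfect overlap: 5 complementary base pairs; significant dimer risk (threshold 3).

Last 7 bases (5'→3') — forward …GCTACTG, reverse …CCCAGTA.
Reverse complement of the reverse primer's last 7 bases: TACTGGG; its first k bases are the reverse complement of the reverse primer's last k bases, so a perfect k-base overlap needs the forward primer's last k bases to equal them.
Comparing (forward last k vs required): k=1: G vs T ✗; k=2: TG vs TA ✗; k=3: CTG vs TAC ✗; k=4: ACTG vs TACT ✗; k=5: TACTG vs TACTG ✓; k=6: CTACTG vs TACTGG ✗; k=7: GCTACTG vs TACTGGG ✗.
Only k = 5 is perfect, so the longest perfect 3' overlap is 5.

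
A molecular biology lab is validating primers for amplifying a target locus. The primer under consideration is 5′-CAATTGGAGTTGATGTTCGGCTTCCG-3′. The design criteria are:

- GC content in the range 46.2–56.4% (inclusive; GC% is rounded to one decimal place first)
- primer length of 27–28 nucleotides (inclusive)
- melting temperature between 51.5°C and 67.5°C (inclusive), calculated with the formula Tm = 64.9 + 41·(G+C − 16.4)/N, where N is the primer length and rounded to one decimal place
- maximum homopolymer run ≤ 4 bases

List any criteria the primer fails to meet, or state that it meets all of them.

Base counts: A=4, T=9, G=8, C=5 (length 26).
GC content: GC 13/26 = 50.0% ✓
length: length 26, outside 27–28 ✗
Tm: Tm = 64.9 + 41·(13 − 16.4)/26 = 59.5°C ✓
homopolymer run: longest run = 2 ✓

Fails: length.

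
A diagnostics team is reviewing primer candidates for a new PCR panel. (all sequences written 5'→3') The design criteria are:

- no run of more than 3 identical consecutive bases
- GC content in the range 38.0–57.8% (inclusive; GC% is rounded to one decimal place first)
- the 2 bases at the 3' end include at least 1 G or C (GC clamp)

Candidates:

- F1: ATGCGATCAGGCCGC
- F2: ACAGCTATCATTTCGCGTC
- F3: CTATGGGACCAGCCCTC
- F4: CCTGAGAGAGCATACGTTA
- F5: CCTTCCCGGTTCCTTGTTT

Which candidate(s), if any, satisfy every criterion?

F2 only.

F1 (15 nt, A=3 T=2 G=5 C=5): longest run = 2 ✓; GC 10/15 = 66.7%, outside 38.0–57.8% ✗; 3' end GC has 2 G/C ✓ — fails.
F2 (19 nt, A=4 T=6 G=3 C=6): longest run = 3 ✓; GC 9/19 = 47.4% ✓; 3' end TC has 1 G/C ✓ — passes.
F3 (17 nt, A=3 T=3 G=4 C=7): longest run = 3 ✓; GC 11/17 = 64.7%, outside 38.0–57.8% ✗; 3' end TC has 1 G/C ✓ — fails.
F4 (19 nt, A=6 T=4 G=5 C=4): longest run = 2 ✓; GC 9/19 = 47.4% ✓; 3' end TA has 0 G/C, need ≥1 ✗ — fails.
F5 (19 nt, A=0 T=9 G=3 C=7): longest run = 3 ✓; GC 10/19 = 52.6% ✓; 3' end TT has 0 G/C, need ≥1 ✗ — fails.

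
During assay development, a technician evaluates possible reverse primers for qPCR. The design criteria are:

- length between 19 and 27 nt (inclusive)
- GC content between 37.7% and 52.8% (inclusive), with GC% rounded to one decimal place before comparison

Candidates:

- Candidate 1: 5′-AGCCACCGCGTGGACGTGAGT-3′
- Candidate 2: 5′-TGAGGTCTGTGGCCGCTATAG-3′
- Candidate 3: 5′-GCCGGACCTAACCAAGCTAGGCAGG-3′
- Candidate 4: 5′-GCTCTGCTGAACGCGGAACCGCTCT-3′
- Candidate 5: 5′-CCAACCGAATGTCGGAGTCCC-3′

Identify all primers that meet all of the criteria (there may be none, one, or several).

Candidate 1 (21 nt, A=4 T=3 G=8 C=6): length 21 ✓; GC 14/21 = 66.7%, outside 37.7–52.8% ✗ — fails.
Candidate 2 (21 nt, A=3 T=6 G=8 C=4): length 21 ✓; GC 12/21 = 57.1%, outside 37.7–52.8% ✗ — fails.
Candidate 3 (25 nt, A=7 T=2 G=8 C=8): length 25 ✓; GC 16/25 = 64.0%, outside 37.7–52.8% ✗ — fails.
Candidate 4 (25 nt, A=4 T=5 G=7 C=9): length 25 ✓; GC 16/25 = 64.0%, outside 37.7–52.8% ✗ — fails.
Candidate 5 (21 nt, A=5 T=3 G=5 C=8): length 21 ✓; GC 13/21 = 61.9%, outside 37.7–52.8% ✗ — fails.

None of the candidates satisfy all criteria.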